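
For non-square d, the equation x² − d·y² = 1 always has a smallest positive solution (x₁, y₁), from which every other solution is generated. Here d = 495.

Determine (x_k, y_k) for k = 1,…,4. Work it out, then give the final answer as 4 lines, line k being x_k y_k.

89 4
15841 712
2819609 126732
501874561 22557584

d=495: √d = [22; 4,44] (ℓ=2, even), read p_1/q_1
step 0: (22, 1)  from 22·(1,0) + (0,1)
step 1: (89, 4)  from 4·(22,1) + (1,0)
fundamental: x₁=89, y₁=4  (since 7921 − 495·16 = 1)
k=2:  x_2 = 89·89+495·4·4 = 15841,  y_2 = 89·4+4·89 = 712
k=3:  x_3 = 89·15841+495·4·712 = 2819609,  y_3 = 89·712+4·15841 = 126732
k=4:  x_4 = 89·2819609+495·4·126732 = 501874561,  y_4 = 89·126732+4·2819609 = 22557584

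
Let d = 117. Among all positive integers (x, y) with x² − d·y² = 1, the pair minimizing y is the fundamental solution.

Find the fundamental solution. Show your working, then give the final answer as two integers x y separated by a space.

d=117: √d = [10; 1,4,2,4,1,20] (ℓ=6, even), read p_5/q_5
k=0  a_k=10  p_k/q_k = 10/1
…
k=4  a_k=4  p_k/q_k = 530/49
k=5  a_k=1  p_k/q_k = 649/60
→ (649, 60).  Check: 649²=421201, 117·60²=421200, difference 1.

649 60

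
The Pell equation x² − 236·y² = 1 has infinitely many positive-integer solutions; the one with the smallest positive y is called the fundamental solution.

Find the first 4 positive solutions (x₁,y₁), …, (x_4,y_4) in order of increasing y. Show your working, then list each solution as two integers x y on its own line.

561799 36570
631236232801 41089978860
709255768702176199 46168618067101710
796918363201596536611201 51874966922918257173720

d=236: √d = [15; 2,1,3,5,1,6,1,5,3,1,2,30] (ℓ=12, even), read p_11/q_11
k=0  a_k=15  p_k/q_k = 15/1
…
k=2  a_k=1  p_k/q_k = 46/3
…
k=4  a_k=5  p_k/q_k = 891/58
k=5  a_k=1  p_k/q_k = 1060/69
k=6  a_k=6  p_k/q_k = 7251/472
k=7  a_k=1  p_k/q_k = 8311/541
k=8  a_k=5  p_k/q_k = 48806/3177
k=9  a_k=3  p_k/q_k = 154729/10072
k=10  a_k=1  p_k/q_k = 203535/13249
k=11  a_k=2  p_k/q_k = 561799/36570
(x₁, y₁) = (561799, 36570);  561799² − 236·36570² = 1 ✓
(x_2, y_2) = (561799·561799 + 236·36570·36570, 561799·36570 + 36570·561799) = (631236232801, 41089978860)
(x_3, y_3) = (561799·631236232801 + 236·36570·41089978860, 561799·41089978860 + 36570·631236232801) = (709255768702176199, 46168618067101710)
(x_4, y_4) = (561799·709255768702176199 + 236·36570·46168618067101710, 561799·46168618067101710 + 36570·709255768702176199) = (796918363201596536611201, 51874966922918257173720)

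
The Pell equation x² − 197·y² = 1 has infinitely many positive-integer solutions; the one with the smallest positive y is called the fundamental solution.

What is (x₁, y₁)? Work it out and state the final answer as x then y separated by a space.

√197 → a₀=14, period (28); ℓ=1 odd so k=1
step 0: (14, 1)  from 14·(1,0) + (0,1)
step 1: (393, 28)  from 28·(14,1) + (1,0)
(x₁, y₁) = (393, 28);  393² − 197·28² = 1 ✓

393 28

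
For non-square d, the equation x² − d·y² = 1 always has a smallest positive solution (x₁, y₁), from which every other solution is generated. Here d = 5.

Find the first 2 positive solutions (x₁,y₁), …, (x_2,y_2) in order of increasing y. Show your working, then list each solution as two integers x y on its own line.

√5 = [2; 4, …], period ℓ=1 (odd) → k=1
step 0: (2, 1)  from 2·(1,0) + (0,1)
step 1: (9, 4)  from 4·(2,1) + (1,0)
(x₁, y₁) = (9, 4);  9² − 5·4² = 1 ✓
k=2:  x_2 = 9·9+5·4·4 = 161,  y_2 = 9·4+4·9 = 72

9 4
161 72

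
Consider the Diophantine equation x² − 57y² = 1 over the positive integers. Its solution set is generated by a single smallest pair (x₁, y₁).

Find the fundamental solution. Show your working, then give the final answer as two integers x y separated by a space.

√57 → a₀=7, period (1,1,4,1,1,14); ℓ=6 even so k=5
i=0: a=7 ⇒ p=7, q=1
…
i=4: a=1 ⇒ p=83, q=11
i=5: a=1 ⇒ p=151, q=20
→ (151, 20).  Check: 151²=22801, 57·20²=22800, difference 1.

151 20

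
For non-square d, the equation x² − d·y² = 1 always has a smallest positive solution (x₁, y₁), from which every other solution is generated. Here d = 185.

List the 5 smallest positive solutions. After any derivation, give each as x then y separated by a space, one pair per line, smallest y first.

d=185: √d = [13; 1,1,1,1,26] (ℓ=5, odd), read p_9/q_9
k=0  a_k=13  p_k/q_k = 13/1
…
k=3  a_k=1  p_k/q_k = 41/3
…
k=5  a_k=26  p_k/q_k = 1809/133
…
k=8  a_k=1  p_k/q_k = 5563/409
k=9  a_k=1  p_k/q_k = 9249/680
(x₁, y₁) = (9249, 680);  9249² − 185·680² = 1 ✓
n=2: (9249,680)∘(9249,680) = (9249·9249+185·680·680, 9249·680+680·9249) = (171088001,12578640)
n=3: (171088001,12578640)∘(9249,680) = (9249·171088001+185·680·12578640, 9249·12578640+680·171088001) = (3164785833249,232679682040)
n=4: (3164785833249,232679682040)∘(9249,680) = (9249·3164785833249+185·680·232679682040, 9249·232679682040+680·3164785833249) = (58542208172352001,4304108745797280)
n=5: (58542208172352001,4304108745797280)∘(9249,680) = (9249·58542208172352001+185·680·4304108745797280, 9249·4304108745797280+680·58542208172352001) = (1082913763607381481249,79617403347078403400)

9249 680
171088001 12578640
3164785833249 232679682040
58542208172352001 4304108745797280
1082913763607381481249 79617403347078403400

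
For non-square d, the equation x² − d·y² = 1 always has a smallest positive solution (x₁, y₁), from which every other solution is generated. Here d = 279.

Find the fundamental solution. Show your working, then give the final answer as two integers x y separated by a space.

√279 = [16; 1,2,2,1,2,2,1,32, …], period ℓ=8 (even) → k=7
step 0: (16, 1)  from 16·(1,0) + (0,1)
…
step 2: (50, 3)  from 2·(17,1) + (16,1)
step 3: (117, 7)  from 2·(50,3) + (17,1)
step 4: (167, 10)  from 1·(117,7) + (50,3)
…
step 6: (1069, 64)  from 2·(451,27) + (167,10)
step 7: (1520, 91)  from 1·(1069,64) + (451,27)
(x₁, y₁) = (1520, 91);  1520² − 279·91² = 1 ✓

1520 91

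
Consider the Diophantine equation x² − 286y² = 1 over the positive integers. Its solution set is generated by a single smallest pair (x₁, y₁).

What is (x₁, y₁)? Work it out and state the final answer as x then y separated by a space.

√286 = [16; 1,10,3,3,2,3,3,10,1,32, …], period ℓ=10 (even) → k=9
i=0: a=16 ⇒ p=16, q=1
i=1: a=1 ⇒ p=17, q=1
…
i=6: a=3 ⇒ p=15102, q=893
…
i=8: a=10 ⇒ p=512132, q=30283
i=9: a=1 ⇒ p=561835, q=33222
fundamental: x₁=561835, y₁=33222  (since 315658567225 − 286·1103701284 = 1)

561835 33222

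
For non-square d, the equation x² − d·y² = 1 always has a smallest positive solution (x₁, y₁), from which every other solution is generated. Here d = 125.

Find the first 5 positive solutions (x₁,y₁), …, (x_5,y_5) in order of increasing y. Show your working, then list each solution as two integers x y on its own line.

930249 83204
1730726404001 154800875592
3220013013190122249 288006719437081612
5990827771012465337616001 535835925499096664087184
11145923086309929722690704506249 996921667718930338621440576020

d=125: √d = [11; 5,1,1,5,22] (ℓ=5, odd), read p_9/q_9
k=0  a_k=11  p_k/q_k = 11/1
…
k=4  a_k=5  p_k/q_k = 682/61
k=5  a_k=22  p_k/q_k = 15127/1353
…
k=8  a_k=1  p_k/q_k = 167761/15005
k=9  a_k=5  p_k/q_k = 930249/83204
(x₁, y₁) = (930249, 83204);  930249² − 125·83204² = 1 ✓
(930249+83204√125)^2 = 1730726404001 + 154800875592√125
(930249+83204√125)^3 = 3220013013190122249 + 288006719437081612√125
(930249+83204√125)^4 = 5990827771012465337616001 + 535835925499096664087184√125
(930249+83204√125)^5 = 11145923086309929722690704506249 + 996921667718930338621440576020√125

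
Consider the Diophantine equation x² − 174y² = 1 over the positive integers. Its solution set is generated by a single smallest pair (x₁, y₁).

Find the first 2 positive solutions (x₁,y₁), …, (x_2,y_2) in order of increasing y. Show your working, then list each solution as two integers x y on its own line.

d=174: √d = [13; 5,4,5,26] (ℓ=4, even), read p_3/q_3
k=0  a_k=13  p_k/q_k = 13/1
k=1  a_k=5  p_k/q_k = 66/5
k=2  a_k=4  p_k/q_k = 277/21
k=3  a_k=5  p_k/q_k = 1451/110
→ (1451, 110).  Check: 1451²=2105401, 174·110²=2105400, difference 1.
k=2:  x_2 = 1451·1451+174·110·110 = 4210801,  y_2 = 1451·110+110·1451 = 319220

1451 110
4210801 319220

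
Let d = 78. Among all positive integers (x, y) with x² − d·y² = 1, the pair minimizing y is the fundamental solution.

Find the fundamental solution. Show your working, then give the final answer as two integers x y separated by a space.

53 6

√78 = [8; 1,4,1,16, …], period ℓ=4 (even) → k=3
step 0: (8, 1)  from 8·(1,0) + (0,1)
step 1: (9, 1)  from 1·(8,1) + (1,0)
step 2: (44, 5)  from 4·(9,1) + (8,1)
step 3: (53, 6)  from 1·(44,5) + (9,1)
→ (53, 6).  Check: 53²=2809, 78·6²=2808, difference 1.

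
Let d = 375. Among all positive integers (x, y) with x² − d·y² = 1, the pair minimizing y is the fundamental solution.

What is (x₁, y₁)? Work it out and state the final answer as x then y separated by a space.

15124 781

√375 → a₀=19, period (2,1,2,1,5,1,2,1,2,38); ℓ=10 even so k=9
i=0: a=19 ⇒ p=19, q=1
…
i=2: a=1 ⇒ p=58, q=3
i=3: a=2 ⇒ p=155, q=8
…
i=6: a=1 ⇒ p=1433, q=74
…
i=8: a=1 ⇒ p=5519, q=285
i=9: a=2 ⇒ p=15124, q=781
fundamental: x₁=15124, y₁=781  (since 228735376 − 375·609961 = 1)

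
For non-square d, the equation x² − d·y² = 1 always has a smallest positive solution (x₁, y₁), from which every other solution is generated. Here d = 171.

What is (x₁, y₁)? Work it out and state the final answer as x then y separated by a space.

[13; 13,26] for √171; ℓ=2 ⇒ convergent index 1
step 0: (13, 1)  from 13·(1,0) + (0,1)
step 1: (170, 13)  from 13·(13,1) + (1,0)
→ (170, 13).  Check: 170²=28900, 171·13²=28899, difference 1.

170 13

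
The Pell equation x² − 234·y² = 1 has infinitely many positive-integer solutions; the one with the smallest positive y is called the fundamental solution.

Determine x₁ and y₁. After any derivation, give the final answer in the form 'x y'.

5201 340

√234 → a₀=15, period (3,2,1,2,1,2,3,30); ℓ=8 even so k=7
i=0: a=15 ⇒ p=15, q=1
…
i=5: a=1 ⇒ p=566, q=37
i=6: a=2 ⇒ p=1545, q=101
i=7: a=3 ⇒ p=5201, q=340
(x₁, y₁) = (5201, 340);  5201² − 234·340² = 1 ✓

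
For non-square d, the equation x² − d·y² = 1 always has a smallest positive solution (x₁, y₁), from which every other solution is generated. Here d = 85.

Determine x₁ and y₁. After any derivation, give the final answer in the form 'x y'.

285769 30996

[9; 4,1,1,4,18] for √85; ℓ=5 ⇒ convergent index 9
i=0: a=9 ⇒ p=9, q=1
i=1: a=4 ⇒ p=37, q=4
i=2: a=1 ⇒ p=46, q=5
i=3: a=1 ⇒ p=83, q=9
…
i=5: a=18 ⇒ p=6887, q=747
i=6: a=4 ⇒ p=27926, q=3029
…
i=8: a=1 ⇒ p=62739, q=6805
i=9: a=4 ⇒ p=285769, q=30996
→ (285769, 30996).  Check: 285769²=81663921361, 85·30996²=81663921360, difference 1.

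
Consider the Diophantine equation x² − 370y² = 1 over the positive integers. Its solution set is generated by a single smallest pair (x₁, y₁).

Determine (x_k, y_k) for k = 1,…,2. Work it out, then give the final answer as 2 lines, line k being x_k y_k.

[19; 4,4,38] for √370; ℓ=3 ⇒ convergent index 5
i=0: a=19 ⇒ p=19, q=1
i=1: a=4 ⇒ p=77, q=4
…
i=3: a=38 ⇒ p=12503, q=650
i=4: a=4 ⇒ p=50339, q=2617
i=5: a=4 ⇒ p=213859, q=11118
→ (213859, 11118).  Check: 213859²=45735671881, 370·11118²=45735671880, difference 1.
(213859+11118√370)^2 = 91471343761 + 4755368724√370

213859 11118
91471343761 4755368724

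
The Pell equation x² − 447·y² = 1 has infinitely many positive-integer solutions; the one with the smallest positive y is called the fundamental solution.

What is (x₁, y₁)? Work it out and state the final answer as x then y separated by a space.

[21; 7,42] for √447; ℓ=2 ⇒ convergent index 1
i=0: a=21 ⇒ p=21, q=1
i=1: a=7 ⇒ p=148, q=7
(x₁, y₁) = (148, 7);  148² − 447·7² = 1 ✓

148 7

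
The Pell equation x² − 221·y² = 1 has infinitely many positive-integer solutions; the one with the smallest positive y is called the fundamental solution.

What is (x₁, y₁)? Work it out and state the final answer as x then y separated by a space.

[14; 1,6,2,6,1,28] for √221; ℓ=6 ⇒ convergent index 5
i=0: a=14 ⇒ p=14, q=1
i=1: a=1 ⇒ p=15, q=1
…
i=4: a=6 ⇒ p=1442, q=97
i=5: a=1 ⇒ p=1665, q=112
→ (1665, 112).  Check: 1665²=2772225, 221·112²=2772224, difference 1.

1665 112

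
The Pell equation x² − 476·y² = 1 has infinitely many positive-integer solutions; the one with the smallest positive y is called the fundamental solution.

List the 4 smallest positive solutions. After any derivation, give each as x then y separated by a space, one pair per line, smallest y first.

[21; 1,4,2,10,2,4,1,42] for √476; ℓ=8 ⇒ convergent index 7
step 0: (21, 1)  from 21·(1,0) + (0,1)
…
step 4: (2509, 115)  from 10·(240,11) + (109,5)
step 5: (5258, 241)  from 2·(2509,115) + (240,11)
step 6: (23541, 1079)  from 4·(5258,241) + (2509,115)
step 7: (28799, 1320)  from 1·(23541,1079) + (5258,241)
(x₁, y₁) = (28799, 1320);  28799² − 476·1320² = 1 ✓
k=2:  x_2 = 28799·28799+476·1320·1320 = 1658764801,  y_2 = 28799·1320+1320·28799 = 76029360
k=3:  x_3 = 28799·1658764801+476·1320·76029360 = 95541534979199,  y_3 = 28799·76029360+1320·1658764801 = 4379139075960
k=4:  x_4 = 28799·95541534979199+476·1320·4379139075960 = 5503001330073139201,  y_4 = 28799·4379139075960+1320·95541534979199 = 252229652421114720

28799 1320
1658764801 76029360
95541534979199 4379139075960
5503001330073139201 252229652421114720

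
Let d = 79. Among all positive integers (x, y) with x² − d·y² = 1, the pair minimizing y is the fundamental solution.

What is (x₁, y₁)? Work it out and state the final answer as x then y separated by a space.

80 9

√79 = [8; 1,7,1,16, …], period ℓ=4 (even) → k=3
step 0: (8, 1)  from 8·(1,0) + (0,1)
step 1: (9, 1)  from 1·(8,1) + (1,0)
step 2: (71, 8)  from 7·(9,1) + (8,1)
step 3: (80, 9)  from 1·(71,8) + (9,1)
→ (80, 9).  Check: 80²=6400, 79·9²=6399, difference 1.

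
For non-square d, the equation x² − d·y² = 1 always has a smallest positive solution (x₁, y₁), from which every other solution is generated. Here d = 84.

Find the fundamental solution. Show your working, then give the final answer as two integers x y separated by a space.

[9; 6,18] for √84; ℓ=2 ⇒ convergent index 1
a_0=9:  p_0=9·1+0=9,  q_0=9·0+1=1
a_1=6:  p_1=6·9+1=55,  q_1=6·1+0=6
(x₁, y₁) = (55, 6);  55² − 84·6² = 1 ✓

55 6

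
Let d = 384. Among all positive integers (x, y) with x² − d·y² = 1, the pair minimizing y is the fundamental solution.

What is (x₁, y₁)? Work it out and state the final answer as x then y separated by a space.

4801 245

d=384: √d = [19; 1,1,2,9,2,1,1,38] (ℓ=8, even), read p_7/q_7
k=0  a_k=19  p_k/q_k = 19/1
…
k=6  a_k=1  p_k/q_k = 2861/146
k=7  a_k=1  p_k/q_k = 4801/245
(x₁, y₁) = (4801, 245);  4801² − 384·245² = 1 ✓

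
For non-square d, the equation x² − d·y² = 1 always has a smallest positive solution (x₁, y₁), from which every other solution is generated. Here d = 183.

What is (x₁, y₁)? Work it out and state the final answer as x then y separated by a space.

d=183: √d = [13; 1,1,8,1,1,26] (ℓ=6, even), read p_5/q_5
a_0=13:  p_0=13·1+0=13,  q_0=13·0+1=1
…
a_4=1:  p_4=1·230+27=257,  q_4=1·17+2=19
a_5=1:  p_5=1·257+230=487,  q_5=1·19+17=36
(x₁, y₁) = (487, 36);  487² − 183·36² = 1 ✓

487 36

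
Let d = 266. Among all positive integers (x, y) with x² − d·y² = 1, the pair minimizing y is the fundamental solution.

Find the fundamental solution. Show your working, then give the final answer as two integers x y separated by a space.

√266 = [16; 3,4,3,32, …], period ℓ=4 (even) → k=3
i=0: a=16 ⇒ p=16, q=1
…
i=2: a=4 ⇒ p=212, q=13
i=3: a=3 ⇒ p=685, q=42
→ (685, 42).  Check: 685²=469225, 266·42²=469224, difference 1.

685 42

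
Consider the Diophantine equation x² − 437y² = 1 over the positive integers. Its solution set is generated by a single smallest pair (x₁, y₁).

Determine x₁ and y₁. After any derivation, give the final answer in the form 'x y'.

d=437: √d = [20; 1,9,2,9,1,40] (ℓ=6, even), read p_5/q_5
step 0: (20, 1)  from 20·(1,0) + (0,1)
…
step 4: (4160, 199)  from 9·(439,21) + (209,10)
step 5: (4599, 220)  from 1·(4160,199) + (439,21)
(x₁, y₁) = (4599, 220);  4599² − 437·220² = 1 ✓

4599 220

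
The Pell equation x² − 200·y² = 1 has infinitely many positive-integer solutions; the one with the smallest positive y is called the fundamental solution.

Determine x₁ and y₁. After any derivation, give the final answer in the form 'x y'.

99 7

√200 → a₀=14, period (7,28); ℓ=2 even so k=1
i=0: a=14 ⇒ p=14, q=1
i=1: a=7 ⇒ p=99, q=7
(x₁, y₁) = (99, 7);  99² − 200·7² = 1 ✓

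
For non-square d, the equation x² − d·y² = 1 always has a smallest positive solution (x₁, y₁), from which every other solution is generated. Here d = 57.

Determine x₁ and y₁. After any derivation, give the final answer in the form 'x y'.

d=57: √d = [7; 1,1,4,1,1,14] (ℓ=6, even), read p_5/q_5
i=0: a=7 ⇒ p=7, q=1
…
i=4: a=1 ⇒ p=83, q=11
i=5: a=1 ⇒ p=151, q=20
fundamental: x₁=151, y₁=20  (since 22801 − 57·400 = 1)

151 20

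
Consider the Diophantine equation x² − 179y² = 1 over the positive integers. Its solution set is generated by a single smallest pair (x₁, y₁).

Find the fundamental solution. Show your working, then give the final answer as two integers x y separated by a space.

4190210 313191

[13; 2,1,1,1,3,…,1,2,26] for √179; ℓ=14 ⇒ convergent index 13
i=0: a=13 ⇒ p=13, q=1
i=1: a=2 ⇒ p=27, q=2
i=2: a=1 ⇒ p=40, q=3
i=3: a=1 ⇒ p=67, q=5
i=4: a=1 ⇒ p=107, q=8
i=5: a=3 ⇒ p=388, q=29
…
i=7: a=13 ⇒ p=26999, q=2018
…
i=9: a=3 ⇒ p=438125, q=32747
i=10: a=1 ⇒ p=575167, q=42990
i=11: a=1 ⇒ p=1013292, q=75737
i=12: a=1 ⇒ p=1588459, q=118727
i=13: a=2 ⇒ p=4190210, q=313191
fundamental: x₁=4190210, y₁=313191  (since 17557859844100 − 179·98088602481 = 1)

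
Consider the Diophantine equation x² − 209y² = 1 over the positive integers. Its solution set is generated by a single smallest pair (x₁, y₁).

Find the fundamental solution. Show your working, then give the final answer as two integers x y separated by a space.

46551 3220

√209 = [14; 2,5,3,2,3,5,2,28, …], period ℓ=8 (even) → k=7
i=0: a=14 ⇒ p=14, q=1
i=1: a=2 ⇒ p=29, q=2
i=2: a=5 ⇒ p=159, q=11
i=3: a=3 ⇒ p=506, q=35
…
i=6: a=5 ⇒ p=21266, q=1471
i=7: a=2 ⇒ p=46551, q=3220
(x₁, y₁) = (46551, 3220);  46551² − 209·3220² = 1 ✓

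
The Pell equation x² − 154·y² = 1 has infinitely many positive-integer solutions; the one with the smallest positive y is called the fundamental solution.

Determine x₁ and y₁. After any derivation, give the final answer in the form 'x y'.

21295 1716

d=154: √d = [12; 2,2,3,1,2,1,3,2,2,24] (ℓ=10, even), read p_9/q_9
i=0: a=12 ⇒ p=12, q=1
i=1: a=2 ⇒ p=25, q=2
i=2: a=2 ⇒ p=62, q=5
…
i=4: a=1 ⇒ p=273, q=22
i=5: a=2 ⇒ p=757, q=61
i=6: a=1 ⇒ p=1030, q=83
i=7: a=3 ⇒ p=3847, q=310
i=8: a=2 ⇒ p=8724, q=703
i=9: a=2 ⇒ p=21295, q=1716
(x₁, y₁) = (21295, 1716);  21295² − 154·1716² = 1 ✓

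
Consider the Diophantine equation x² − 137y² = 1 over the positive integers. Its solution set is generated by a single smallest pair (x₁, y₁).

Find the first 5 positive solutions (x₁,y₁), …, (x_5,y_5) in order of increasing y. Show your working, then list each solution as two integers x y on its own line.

√137 → a₀=11, period (1,2,2,1,1,2,2,1,22); ℓ=9 odd so k=17
step 0: (11, 1)  from 11·(1,0) + (0,1)
step 1: (12, 1)  from 1·(11,1) + (1,0)
step 2: (35, 3)  from 2·(12,1) + (11,1)
step 3: (82, 7)  from 2·(35,3) + (12,1)
…
step 6: (515, 44)  from 2·(199,17) + (117,10)
step 7: (1229, 105)  from 2·(515,44) + (199,17)
…
step 12: (285899, 24426)  from 2·(122279,10447) + (41341,3532)
step 13: (408178, 34873)  from 1·(285899,24426) + (122279,10447)
…
step 15: (1796332, 153471)  from 2·(694077,59299) + (408178,34873)
step 16: (4286741, 366241)  from 2·(1796332,153471) + (694077,59299)
step 17: (6083073, 519712)  from 1·(4286741,366241) + (1796332,153471)
(x₁, y₁) = (6083073, 519712);  6083073² − 137·519712² = 1 ✓
n=2: (6083073,519712)∘(6083073,519712) = (6083073·6083073+137·519712·519712, 6083073·519712+519712·6083073) = (74007554246657,6322892069952)
n=3: (74007554246657,6322892069952)∘(6083073,519712) = (6083073·74007554246657+137·519712·6322892069952, 6083073·6322892069952+519712·74007554246657) = (900386710067742990849,76925228065277725280)
n=4: (900386710067742990849,76925228065277725280)∘(6083073,519712) = (6083073·900386710067742990849+137·519712·76925228065277725280, 6083073·76925228065277725280+519712·900386710067742990849) = (10954236171143757109591351297,935883555725460013412300928)
n=5: (10954236171143757109591351297,935883555725460013412300928)∘(6083073,519712) = (6083073·10954236171143757109591351297+137·519712·935883555725460013412300928, 6083073·935883555725460013412300928+519712·10954236171143757109591351297) = (133270836576615035597116312473600513,11386095977955005515107946008258208)

6083073 519712
74007554246657 6322892069952
900386710067742990849 76925228065277725280
10954236171143757109591351297 935883555725460013412300928
133270836576615035597116312473600513 11386095977955005515107946008258208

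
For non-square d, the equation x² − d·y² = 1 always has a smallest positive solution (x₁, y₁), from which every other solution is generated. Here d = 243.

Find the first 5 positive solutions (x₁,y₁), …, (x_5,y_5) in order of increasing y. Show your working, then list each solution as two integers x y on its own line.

70226 4505
9863382151 632736260
1385331749802026 88869073185015
194572614913330773601 12481839066348990520
27328112908421802064005626 1753099260457979343330025

d=243: √d = [15; 1,1,2,3,15,3,2,1,1,30] (ℓ=10, even), read p_9/q_9
i=0: a=15 ⇒ p=15, q=1
…
i=4: a=3 ⇒ p=265, q=17
…
i=7: a=2 ⇒ p=28901, q=1854
i=8: a=1 ⇒ p=41325, q=2651
i=9: a=1 ⇒ p=70226, q=4505
(x₁, y₁) = (70226, 4505);  70226² − 243·4505² = 1 ✓
k=2:  x_2 = 70226·70226+243·4505·4505 = 9863382151,  y_2 = 70226·4505+4505·70226 = 632736260
k=3:  x_3 = 70226·9863382151+243·4505·632736260 = 1385331749802026,  y_3 = 70226·632736260+4505·9863382151 = 88869073185015
k=4:  x_4 = 70226·1385331749802026+243·4505·88869073185015 = 194572614913330773601,  y_4 = 70226·88869073185015+4505·1385331749802026 = 12481839066348990520
k=5:  x_5 = 70226·194572614913330773601+243·4505·12481839066348990520 = 27328112908421802064005626,  y_5 = 70226·12481839066348990520+4505·194572614913330773601 = 1753099260457979343330025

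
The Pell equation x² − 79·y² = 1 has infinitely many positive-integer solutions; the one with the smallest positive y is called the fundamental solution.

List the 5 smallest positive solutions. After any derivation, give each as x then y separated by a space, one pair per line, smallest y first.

√79 = [8; 1,7,1,16, …], period ℓ=4 (even) → k=3
step 0: (8, 1)  from 8·(1,0) + (0,1)
step 1: (9, 1)  from 1·(8,1) + (1,0)
step 2: (71, 8)  from 7·(9,1) + (8,1)
step 3: (80, 9)  from 1·(71,8) + (9,1)
(x₁, y₁) = (80, 9);  80² − 79·9² = 1 ✓
n=2: (80,9)∘(80,9) = (80·80+79·9·9, 80·9+9·80) = (12799,1440)
n=3: (12799,1440)∘(80,9) = (80·12799+79·9·1440, 80·1440+9·12799) = (2047760,230391)
n=4: (2047760,230391)∘(80,9) = (80·2047760+79·9·230391, 80·230391+9·2047760) = (327628801,36861120)
n=5: (327628801,36861120)∘(80,9) = (80·327628801+79·9·36861120, 80·36861120+9·327628801) = (52418560400,5897548809)

80 9
12799 1440
2047760 230391
327628801 36861120
52418560400 5897548809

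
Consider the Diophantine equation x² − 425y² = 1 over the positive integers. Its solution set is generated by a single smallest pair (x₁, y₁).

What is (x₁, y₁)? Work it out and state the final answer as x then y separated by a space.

d=425: √d = [20; 1,1,1,1,1,1,40] (ℓ=7, odd), read p_13/q_13
step 0: (20, 1)  from 20·(1,0) + (0,1)
…
step 4: (103, 5)  from 1·(62,3) + (41,2)
…
step 6: (268, 13)  from 1·(165,8) + (103,5)
step 7: (10885, 528)  from 40·(268,13) + (165,8)
…
step 12: (88420, 4289)  from 1·(55229,2679) + (33191,1610)
step 13: (143649, 6968)  from 1·(88420,4289) + (55229,2679)
fundamental: x₁=143649, y₁=6968  (since 20635035201 − 425·48553024 = 1)

143649 6968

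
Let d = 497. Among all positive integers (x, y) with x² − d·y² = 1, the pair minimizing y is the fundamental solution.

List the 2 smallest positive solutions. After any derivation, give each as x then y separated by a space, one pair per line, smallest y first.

[22; 3,2,2,5,6,5,2,2,3,44] for √497; ℓ=10 ⇒ convergent index 9
a_0=22:  p_0=22·1+0=22,  q_0=22·0+1=1
…
a_3=2:  p_3=2·156+67=379,  q_3=2·7+3=17
…
a_6=5:  p_6=5·12685+2051=65476,  q_6=5·569+92=2937
a_7=2:  p_7=2·65476+12685=143637,  q_7=2·2937+569=6443
a_8=2:  p_8=2·143637+65476=352750,  q_8=2·6443+2937=15823
a_9=3:  p_9=3·352750+143637=1201887,  q_9=3·15823+6443=53912
→ (1201887, 53912).  Check: 1201887²=1444532360769, 497·53912²=1444532360768, difference 1.
(x_2, y_2) = (1201887·1201887 + 497·53912·53912, 1201887·53912 + 53912·1201887) = (2889064721537, 129592263888)

1201887 53912
2889064721537 129592263888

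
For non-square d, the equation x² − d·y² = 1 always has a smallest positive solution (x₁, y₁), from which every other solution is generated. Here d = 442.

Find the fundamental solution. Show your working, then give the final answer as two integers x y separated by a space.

883 42

√442 → a₀=21, period (42); ℓ=1 odd so k=1
k=0  a_k=21  p_k/q_k = 21/1
k=1  a_k=42  p_k/q_k = 883/42
(x₁, y₁) = (883, 42);  883² − 442·42² = 1 ✓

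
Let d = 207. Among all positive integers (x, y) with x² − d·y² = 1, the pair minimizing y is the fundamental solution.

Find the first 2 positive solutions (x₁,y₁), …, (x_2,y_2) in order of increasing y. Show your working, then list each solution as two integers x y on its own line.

1151 80
2649601 184160

d=207: √d = [14; 2,1,1,2,1,1,2,28] (ℓ=8, even), read p_7/q_7
a_0=14:  p_0=14·1+0=14,  q_0=14·0+1=1
a_1=2:  p_1=2·14+1=29,  q_1=2·1+0=2
a_2=1:  p_2=1·29+14=43,  q_2=1·2+1=3
a_3=1:  p_3=1·43+29=72,  q_3=1·3+2=5
a_4=2:  p_4=2·72+43=187,  q_4=2·5+3=13
…
a_6=1:  p_6=1·259+187=446,  q_6=1·18+13=31
a_7=2:  p_7=2·446+259=1151,  q_7=2·31+18=80
(x₁, y₁) = (1151, 80);  1151² − 207·80² = 1 ✓
n=2: (1151,80)∘(1151,80) = (1151·1151+207·80·80, 1151·80+80·1151) = (2649601,184160)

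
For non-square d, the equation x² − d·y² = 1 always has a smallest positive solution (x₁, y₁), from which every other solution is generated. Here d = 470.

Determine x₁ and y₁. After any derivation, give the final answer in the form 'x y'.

1691 78

[21; 1,2,8,2,1,42] for √470; ℓ=6 ⇒ convergent index 5
i=0: a=21 ⇒ p=21, q=1
i=1: a=1 ⇒ p=22, q=1
…
i=4: a=2 ⇒ p=1149, q=53
i=5: a=1 ⇒ p=1691, q=78
(x₁, y₁) = (1691, 78);  1691² − 470·78² = 1 ✓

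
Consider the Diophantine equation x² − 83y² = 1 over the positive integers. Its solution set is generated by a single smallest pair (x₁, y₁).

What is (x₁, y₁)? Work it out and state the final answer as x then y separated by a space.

√83 → a₀=9, period (9,18); ℓ=2 even so k=1
step 0: (9, 1)  from 9·(1,0) + (0,1)
step 1: (82, 9)  from 9·(9,1) + (1,0)
fundamental: x₁=82, y₁=9  (since 6724 − 83·81 = 1)

82 9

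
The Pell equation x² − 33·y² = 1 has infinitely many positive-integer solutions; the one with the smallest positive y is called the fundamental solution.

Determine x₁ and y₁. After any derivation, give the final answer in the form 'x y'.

23 4

√33 → a₀=5, period (1,2,1,10); ℓ=4 even so k=3
a_0=5:  p_0=5·1+0=5,  q_0=5·0+1=1
…
a_2=2:  p_2=2·6+5=17,  q_2=2·1+1=3
a_3=1:  p_3=1·17+6=23,  q_3=1·3+1=4
→ (23, 4).  Check: 23²=529, 33·4²=528, difference 1.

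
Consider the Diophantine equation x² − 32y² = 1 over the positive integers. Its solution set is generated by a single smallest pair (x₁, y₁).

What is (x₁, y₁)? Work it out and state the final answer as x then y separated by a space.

17 3

√32 = [5; 1,1,1,10, …], period ℓ=4 (even) → k=3
i=0: a=5 ⇒ p=5, q=1
…
i=2: a=1 ⇒ p=11, q=2
i=3: a=1 ⇒ p=17, q=3
(x₁, y₁) = (17, 3);  17² − 32·3² = 1 ✓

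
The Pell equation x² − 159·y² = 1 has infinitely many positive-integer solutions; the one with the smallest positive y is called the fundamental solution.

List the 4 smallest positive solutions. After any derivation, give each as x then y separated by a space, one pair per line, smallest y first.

1324 105
3505951 278040
9283756924 736249815
24583384828801 1949589232080

d=159: √d = [12; 1,1,1,1,3,1,1,1,1,24] (ℓ=10, even), read p_9/q_9
step 0: (12, 1)  from 12·(1,0) + (0,1)
…
step 3: (38, 3)  from 1·(25,2) + (13,1)
…
step 5: (227, 18)  from 3·(63,5) + (38,3)
…
step 8: (807, 64)  from 1·(517,41) + (290,23)
step 9: (1324, 105)  from 1·(807,64) + (517,41)
(x₁, y₁) = (1324, 105);  1324² − 159·105² = 1 ✓
k=2:  x_2 = 1324·1324+159·105·105 = 3505951,  y_2 = 1324·105+105·1324 = 278040
k=3:  x_3 = 1324·3505951+159·105·278040 = 9283756924,  y_3 = 1324·278040+105·3505951 = 736249815
k=4:  x_4 = 1324·9283756924+159·105·736249815 = 24583384828801,  y_4 = 1324·736249815+105·9283756924 = 1949589232080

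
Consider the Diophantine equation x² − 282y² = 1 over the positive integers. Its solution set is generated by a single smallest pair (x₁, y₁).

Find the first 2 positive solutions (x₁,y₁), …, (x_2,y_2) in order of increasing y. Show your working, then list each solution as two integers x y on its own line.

√282 → a₀=16, period (1,3,1,4,1,3,1,32); ℓ=8 even so k=7
a_0=16:  p_0=16·1+0=16,  q_0=16·0+1=1
…
a_3=1:  p_3=1·67+17=84,  q_3=1·4+1=5
a_4=4:  p_4=4·84+67=403,  q_4=4·5+4=24
…
a_6=3:  p_6=3·487+403=1864,  q_6=3·29+24=111
a_7=1:  p_7=1·1864+487=2351,  q_7=1·111+29=140
fundamental: x₁=2351, y₁=140  (since 5527201 − 282·19600 = 1)
k=2:  x_2 = 2351·2351+282·140·140 = 11054401,  y_2 = 2351·140+140·2351 = 658280

2351 140
11054401 658280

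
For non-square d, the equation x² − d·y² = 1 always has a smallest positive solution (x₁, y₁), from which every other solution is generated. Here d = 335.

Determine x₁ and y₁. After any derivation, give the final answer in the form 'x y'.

604 33

d=335: √d = [18; 3,3,3,36] (ℓ=4, even), read p_3/q_3
step 0: (18, 1)  from 18·(1,0) + (0,1)
…
step 2: (183, 10)  from 3·(55,3) + (18,1)
step 3: (604, 33)  from 3·(183,10) + (55,3)
→ (604, 33).  Check: 604²=364816, 335·33²=364815, difference 1.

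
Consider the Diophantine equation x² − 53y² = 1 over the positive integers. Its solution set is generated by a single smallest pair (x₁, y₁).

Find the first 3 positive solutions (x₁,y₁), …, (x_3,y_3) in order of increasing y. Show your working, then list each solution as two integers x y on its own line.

√53 → a₀=7, period (3,1,1,3,14); ℓ=5 odd so k=9
a_0=7:  p_0=7·1+0=7,  q_0=7·0+1=1
a_1=3:  p_1=3·7+1=22,  q_1=3·1+0=3
a_2=1:  p_2=1·22+7=29,  q_2=1·3+1=4
a_3=1:  p_3=1·29+22=51,  q_3=1·4+3=7
…
a_5=14:  p_5=14·182+51=2599,  q_5=14·25+7=357
a_6=3:  p_6=3·2599+182=7979,  q_6=3·357+25=1096
…
a_8=1:  p_8=1·10578+7979=18557,  q_8=1·1453+1096=2549
a_9=3:  p_9=3·18557+10578=66249,  q_9=3·2549+1453=9100
fundamental: x₁=66249, y₁=9100  (since 4388930001 − 53·82810000 = 1)
(x_2, y_2) = (66249·66249 + 53·9100·9100, 66249·9100 + 9100·66249) = (8777860001, 1205731800)
(x_3, y_3) = (66249·8777860001 + 53·9100·1205731800, 66249·1205731800 + 9100·8777860001) = (1163048894346249, 159757052027300)

66249 9100
8777860001 1205731800
1163048894346249 159757052027300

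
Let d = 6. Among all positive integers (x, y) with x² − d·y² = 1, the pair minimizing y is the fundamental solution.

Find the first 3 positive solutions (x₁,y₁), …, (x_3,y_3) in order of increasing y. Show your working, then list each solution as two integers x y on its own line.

5 2
49 20
485 198

[2; 2,4] for √6; ℓ=2 ⇒ convergent index 1
k=0  a_k=2  p_k/q_k = 2/1
k=1  a_k=2  p_k/q_k = 5/2
fundamental: x₁=5, y₁=2  (since 25 − 6·4 = 1)
n=2: (5,2)∘(5,2) = (5·5+6·2·2, 5·2+2·5) = (49,20)
n=3: (49,20)∘(5,2) = (5·49+6·2·20, 5·20+2·49) = (485,198)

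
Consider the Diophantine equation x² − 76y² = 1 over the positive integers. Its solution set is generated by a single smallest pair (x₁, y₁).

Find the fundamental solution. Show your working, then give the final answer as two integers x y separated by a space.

√76 = [8; 1,2,1,1,5,4,5,1,1,2,1,16, …], period ℓ=12 (even) → k=11
k=0  a_k=8  p_k/q_k = 8/1
k=1  a_k=1  p_k/q_k = 9/1
k=2  a_k=2  p_k/q_k = 26/3
…
k=6  a_k=4  p_k/q_k = 1421/163
k=7  a_k=5  p_k/q_k = 7445/854
k=8  a_k=1  p_k/q_k = 8866/1017
k=9  a_k=1  p_k/q_k = 16311/1871
k=10  a_k=2  p_k/q_k = 41488/4759
k=11  a_k=1  p_k/q_k = 57799/6630
fundamental: x₁=57799, y₁=6630  (since 3340724401 − 76·43956900 = 1)

57799 6630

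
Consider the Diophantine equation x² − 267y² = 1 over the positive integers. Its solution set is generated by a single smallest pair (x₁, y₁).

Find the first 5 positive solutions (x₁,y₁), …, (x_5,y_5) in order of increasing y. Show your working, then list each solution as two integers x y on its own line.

√267 → a₀=16, period (2,1,15,1,2,32); ℓ=6 even so k=5
k=0  a_k=16  p_k/q_k = 16/1
k=1  a_k=2  p_k/q_k = 33/2
k=2  a_k=1  p_k/q_k = 49/3
k=3  a_k=15  p_k/q_k = 768/47
k=4  a_k=1  p_k/q_k = 817/50
k=5  a_k=2  p_k/q_k = 2402/147
fundamental: x₁=2402, y₁=147  (since 5769604 − 267·21609 = 1)
k=2:  x_2 = 2402·2402+267·147·147 = 11539207,  y_2 = 2402·147+147·2402 = 706188
k=3:  x_3 = 2402·11539207+267·147·706188 = 55434348026,  y_3 = 2402·706188+147·11539207 = 3392527005
k=4:  x_4 = 2402·55434348026+267·147·3392527005 = 266306596377697,  y_4 = 2402·3392527005+147·55434348026 = 16297699025832
k=5:  x_5 = 2402·266306596377697+267·147·16297699025832 = 1279336833564108362,  y_5 = 2402·16297699025832+147·266306596377697 = 78294142727569923

2402 147
11539207 706188
55434348026 3392527005
266306596377697 16297699025832
1279336833564108362 78294142727569923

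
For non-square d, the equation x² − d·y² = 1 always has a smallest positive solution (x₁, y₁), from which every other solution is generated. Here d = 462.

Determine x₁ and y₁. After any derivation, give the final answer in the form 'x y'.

[21; 2,42] for √462; ℓ=2 ⇒ convergent index 1
k=0  a_k=21  p_k/q_k = 21/1
k=1  a_k=2  p_k/q_k = 43/2
→ (43, 2).  Check: 43²=1849, 462·2²=1848, difference 1.

43 2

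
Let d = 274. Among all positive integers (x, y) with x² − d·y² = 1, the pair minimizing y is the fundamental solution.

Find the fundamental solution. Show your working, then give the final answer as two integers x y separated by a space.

√274 = [16; 1,1,4,4,1,1,32, …], period ℓ=7 (odd) → k=13
k=0  a_k=16  p_k/q_k = 16/1
…
k=2  a_k=1  p_k/q_k = 33/2
k=3  a_k=4  p_k/q_k = 149/9
k=4  a_k=4  p_k/q_k = 629/38
k=5  a_k=1  p_k/q_k = 778/47
k=6  a_k=1  p_k/q_k = 1407/85
k=7  a_k=32  p_k/q_k = 45802/2767
k=8  a_k=1  p_k/q_k = 47209/2852
…
k=10  a_k=4  p_k/q_k = 419253/25328
k=11  a_k=4  p_k/q_k = 1770023/106931
k=12  a_k=1  p_k/q_k = 2189276/132259
k=13  a_k=1  p_k/q_k = 3959299/239190
fundamental: x₁=3959299, y₁=239190  (since 15676048571401 − 274·57211856100 = 1)

3959299 239190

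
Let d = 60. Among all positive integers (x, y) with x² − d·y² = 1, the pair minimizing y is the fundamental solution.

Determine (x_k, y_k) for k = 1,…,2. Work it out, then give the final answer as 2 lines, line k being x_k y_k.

√60 → a₀=7, period (1,2,1,14); ℓ=4 even so k=3
k=0  a_k=7  p_k/q_k = 7/1
…
k=2  a_k=2  p_k/q_k = 23/3
k=3  a_k=1  p_k/q_k = 31/4
(x₁, y₁) = (31, 4);  31² − 60·4² = 1 ✓
(x_2, y_2) = (31·31 + 60·4·4, 31·4 + 4·31) = (1921, 248)

31 4
1921 248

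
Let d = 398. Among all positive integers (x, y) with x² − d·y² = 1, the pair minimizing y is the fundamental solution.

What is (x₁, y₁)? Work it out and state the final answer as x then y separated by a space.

399 20

√398 = [19; 1,18,1,38, …], period ℓ=4 (even) → k=3
step 0: (19, 1)  from 19·(1,0) + (0,1)
step 1: (20, 1)  from 1·(19,1) + (1,0)
step 2: (379, 19)  from 18·(20,1) + (19,1)
step 3: (399, 20)  from 1·(379,19) + (20,1)
→ (399, 20).  Check: 399²=159201, 398·20²=159200, difference 1.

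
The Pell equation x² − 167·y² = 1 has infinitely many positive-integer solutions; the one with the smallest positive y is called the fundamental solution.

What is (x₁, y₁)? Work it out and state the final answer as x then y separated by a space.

√167 = [12; 1,11,1,24, …], period ℓ=4 (even) → k=3
k=0  a_k=12  p_k/q_k = 12/1
…
k=2  a_k=11  p_k/q_k = 155/12
k=3  a_k=1  p_k/q_k = 168/13
(x₁, y₁) = (168, 13);  168² − 167·13² = 1 ✓

168 13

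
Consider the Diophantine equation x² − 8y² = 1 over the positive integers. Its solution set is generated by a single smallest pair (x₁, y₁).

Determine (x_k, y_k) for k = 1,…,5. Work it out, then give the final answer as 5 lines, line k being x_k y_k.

3 1
17 6
99 35
577 204
3363 1189

√8 → a₀=2, period (1,4); ℓ=2 even so k=1
i=0: a=2 ⇒ p=2, q=1
i=1: a=1 ⇒ p=3, q=1
→ (3, 1).  Check: 3²=9, 8·1²=8, difference 1.
n=2: (3,1)∘(3,1) = (3·3+8·1·1, 3·1+1·3) = (17,6)
n=3: (17,6)∘(3,1) = (3·17+8·1·6, 3·6+1·17) = (99,35)
n=4: (99,35)∘(3,1) = (3·99+8·1·35, 3·35+1·99) = (577,204)
n=5: (577,204)∘(3,1) = (3·577+8·1·204, 3·204+1·577) = (3363,1189)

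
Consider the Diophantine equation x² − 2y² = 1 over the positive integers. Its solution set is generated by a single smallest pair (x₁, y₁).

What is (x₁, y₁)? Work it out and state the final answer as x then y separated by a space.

[1; 2] for √2; ℓ=1 ⇒ convergent index 1
k=0  a_k=1  p_k/q_k = 1/1
k=1  a_k=2  p_k/q_k = 3/2
(x₁, y₁) = (3, 2);  3² − 2·2² = 1 ✓

3 2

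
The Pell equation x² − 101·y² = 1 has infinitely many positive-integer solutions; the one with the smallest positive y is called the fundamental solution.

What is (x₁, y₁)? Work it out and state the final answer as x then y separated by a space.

[10; 20] for √101; ℓ=1 ⇒ convergent index 1
i=0: a=10 ⇒ p=10, q=1
i=1: a=20 ⇒ p=201, q=20
fundamental: x₁=201, y₁=20  (since 40401 − 101·400 = 1)

201 20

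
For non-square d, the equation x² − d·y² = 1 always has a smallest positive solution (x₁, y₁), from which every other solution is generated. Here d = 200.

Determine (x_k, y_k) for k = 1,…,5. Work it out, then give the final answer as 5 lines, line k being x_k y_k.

√200 = [14; 7,28, …], period ℓ=2 (even) → k=1
step 0: (14, 1)  from 14·(1,0) + (0,1)
step 1: (99, 7)  from 7·(14,1) + (1,0)
(x₁, y₁) = (99, 7);  99² − 200·7² = 1 ✓
(99+7√200)^2 = 19601 + 1386√200
(99+7√200)^3 = 3880899 + 274421√200
(99+7√200)^4 = 768398401 + 54333972√200
(99+7√200)^5 = 152139002499 + 10757852035√200

99 7
19601 1386
3880899 274421
768398401 54333972
152139002499 10757852035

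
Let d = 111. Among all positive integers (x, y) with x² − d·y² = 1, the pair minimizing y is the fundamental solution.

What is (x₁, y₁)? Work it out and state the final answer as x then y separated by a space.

√111 → a₀=10, period (1,1,6,1,1,20); ℓ=6 even so k=5
a_0=10:  p_0=10·1+0=10,  q_0=10·0+1=1
…
a_2=1:  p_2=1·11+10=21,  q_2=1·1+1=2
a_3=6:  p_3=6·21+11=137,  q_3=6·2+1=13
a_4=1:  p_4=1·137+21=158,  q_4=1·13+2=15
a_5=1:  p_5=1·158+137=295,  q_5=1·15+13=28
(x₁, y₁) = (295, 28);  295² − 111·28² = 1 ✓

295 28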